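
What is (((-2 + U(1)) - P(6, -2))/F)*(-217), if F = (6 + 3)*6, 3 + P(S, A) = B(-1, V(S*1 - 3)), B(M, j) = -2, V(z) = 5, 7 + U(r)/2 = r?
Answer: 217/6 ≈ 36.167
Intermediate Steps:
U(r) = -14 + 2*r
P(S, A) = -5 (P(S, A) = -3 - 2 = -5)
F = 54 (F = 9*6 = 54)
(((-2 + U(1)) - P(6, -2))/F)*(-217) = (((-2 + (-14 + 2*1)) - 1*(-5))/54)*(-217) = (((-2 + (-14 + 2)) + 5)*(1/54))*(-217) = (((-2 - 12) + 5)*(1/54))*(-217) = ((-14 + 5)*(1/54))*(-217) = -9*1/54*(-217) = -1/6*(-217) = 217/6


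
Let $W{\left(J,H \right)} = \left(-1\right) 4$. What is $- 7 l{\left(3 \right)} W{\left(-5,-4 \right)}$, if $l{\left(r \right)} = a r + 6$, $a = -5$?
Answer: $-252$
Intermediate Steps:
$W{\left(J,H \right)} = -4$
$l{\left(r \right)} = 6 - 5 r$ ($l{\left(r \right)} = - 5 r + 6 = 6 - 5 r$)
$- 7 l{\left(3 \right)} W{\left(-5,-4 \right)} = - 7 \left(6 - 15\right) \left(-4\right) = \left(-7\right) \left(-9\right) \left(-4\right) = 63 \left(-4\right) = -252$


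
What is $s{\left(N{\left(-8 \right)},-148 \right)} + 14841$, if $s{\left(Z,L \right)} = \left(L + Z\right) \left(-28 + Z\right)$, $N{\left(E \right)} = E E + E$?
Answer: $12265$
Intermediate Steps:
$N{\left(E \right)} = E + E^{2}$ ($N{\left(E \right)} = E^{2} + E = E + E^{2}$)
$s{\left(Z,L \right)} = \left(-28 + Z\right) \left(L + Z\right)$
$s{\left(N{\left(-8 \right)},-148 \right)} + 14841 = \left(\left(- 8 \left(1 - 8\right)\right)^{2} - -4144 - 28 \left(- 8 \left(1 - 8\right)\right) - 148 \left(- 8 \left(1 - 8\right)\right)\right) + 14841 = \left(\left(\left(-8\right) \left(-7\right)\right)^{2} + 4144 - 28 \left(\left(-8\right) \left(-7\right)\right) - 148 \left(\left(-8\right) \left(-7\right)\right)\right) + 14841 = \left(56^{2} + 4144 - 1568 - 8288\right) + 14841 = \left(3136 + 4144 - 1568 - 8288\right) + 14841 = -2576 + 14841 = 12265$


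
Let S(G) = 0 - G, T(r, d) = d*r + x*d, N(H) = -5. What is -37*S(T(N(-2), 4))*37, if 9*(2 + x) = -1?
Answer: -350464/9 ≈ -38940.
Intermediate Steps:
x = -19/9 (x = -2 + (1/9)*(-1) = -2 - 1/9 = -19/9 ≈ -2.1111)
T(r, d) = -19*d/9 + d*r (T(r, d) = d*r - 19*d/9 = -19*d/9 + d*r)
S(G) = -G
-37*S(T(N(-2), 4))*37 = -(-37)*(1/9)*4*(-19 + 9*(-5))*37 = -(-37)*(1/9)*4*(-19 - 45)*37 = -(-37)*(1/9)*4*(-64)*37 = -(-37)*(-256)/9*37 = -37*256/9*37 = -9472/9*37 = -350464/9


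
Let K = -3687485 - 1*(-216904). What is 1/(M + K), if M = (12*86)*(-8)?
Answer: -1/3478837 ≈ -2.8745e-7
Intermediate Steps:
K = -3470581 (K = -3687485 + 216904 = -3470581)
M = -8256 (M = 1032*(-8) = -8256)
1/(M + K) = 1/(-8256 - 3470581) = 1/(-3478837) = -1/3478837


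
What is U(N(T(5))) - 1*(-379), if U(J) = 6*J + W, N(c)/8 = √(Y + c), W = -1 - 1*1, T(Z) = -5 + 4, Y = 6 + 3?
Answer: 377 + 96*√2 ≈ 512.76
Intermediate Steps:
Y = 9
T(Z) = -1
W = -2 (W = -1 - 1 = -2)
N(c) = 8*√(9 + c)
U(J) = -2 + 6*J (U(J) = 6*J - 2 = -2 + 6*J)
U(N(T(5))) - 1*(-379) = (-2 + 6*(8*√(9 - 1))) - 1*(-379) = (-2 + 6*(8*√8)) + 379 = (-2 + 6*(8*(2*√2))) + 379 = (-2 + 6*(16*√2)) + 379 = (-2 + 96*√2) + 379 = 377 + 96*√2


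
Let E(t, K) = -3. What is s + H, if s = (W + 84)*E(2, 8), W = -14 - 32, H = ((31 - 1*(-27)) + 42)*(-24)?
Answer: -2514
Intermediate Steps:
H = -2400 (H = ((31 + 27) + 42)*(-24) = (58 + 42)*(-24) = 100*(-24) = -2400)
W = -46
s = -114 (s = (-46 + 84)*(-3) = 38*(-3) = -114)
s + H = -114 - 2400 = -2514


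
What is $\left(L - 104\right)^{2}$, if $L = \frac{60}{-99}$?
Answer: $\frac{11916304}{1089} \approx 10942.0$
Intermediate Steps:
$L = - \frac{20}{33}$ ($L = 60 \left(- \frac{1}{99}\right) = - \frac{20}{33} \approx -0.60606$)
$\left(L - 104\right)^{2} = \left(- \frac{20}{33} - 104\right)^{2} = \left(- \frac{3452}{33}\right)^{2} = \frac{11916304}{1089}$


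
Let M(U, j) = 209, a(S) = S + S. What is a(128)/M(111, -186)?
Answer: 256/209 ≈ 1.2249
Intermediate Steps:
a(S) = 2*S
a(128)/M(111, -186) = (2*128)/209 = 256*(1/209) = 256/209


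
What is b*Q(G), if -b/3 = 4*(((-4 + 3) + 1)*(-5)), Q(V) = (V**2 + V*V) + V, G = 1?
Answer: 0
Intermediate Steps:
Q(V) = V + 2*V**2 (Q(V) = (V**2 + V**2) + V = 2*V**2 + V = V + 2*V**2)
b = 0 (b = -12*((-4 + 3) + 1)*(-5) = -12*(-1 + 1)*(-5) = -12*0*(-5) = -12*0 = -3*0 = 0)
b*Q(G) = 0*(1*(1 + 2*1)) = 0*(1*(1 + 2)) = 0*(1*3) = 0*3 = 0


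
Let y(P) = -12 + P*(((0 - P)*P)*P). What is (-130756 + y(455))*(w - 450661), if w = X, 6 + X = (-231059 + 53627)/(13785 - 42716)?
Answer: 558804899064567476185/28931 ≈ 1.9315e+16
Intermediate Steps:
X = 3846/28931 (X = -6 + (-231059 + 53627)/(13785 - 42716) = -6 - 177432/(-28931) = -6 - 177432*(-1/28931) = -6 + 177432/28931 = 3846/28931 ≈ 0.13294)
y(P) = -12 - P⁴ (y(P) = -12 + P*(((-P)*P)*P) = -12 + P*((-P²)*P) = -12 + P*(-P³) = -12 - P⁴)
w = 3846/28931 ≈ 0.13294
(-130756 + y(455))*(w - 450661) = (-130756 + (-12 - 1*455⁴))*(3846/28931 - 450661) = (-130756 + (-12 - 1*42859350625))*(-13038069545/28931) = (-130756 + (-12 - 42859350625))*(-13038069545/28931) = (-130756 - 42859350637)*(-13038069545/28931) = -42859481393*(-13038069545/28931) = 558804899064567476185/28931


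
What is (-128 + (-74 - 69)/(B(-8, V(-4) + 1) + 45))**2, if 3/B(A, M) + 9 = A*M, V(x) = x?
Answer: 878707449/51076 ≈ 17204.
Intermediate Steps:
B(A, M) = 3/(-9 + A*M)
(-128 + (-74 - 69)/(B(-8, V(-4) + 1) + 45))**2 = (-128 + (-74 - 69)/(3/(-9 - 8*(-4 + 1)) + 45))**2 = (-128 - 143/(3/(-9 - 8*(-3)) + 45))**2 = (-128 - 143/(3/(-9 + 24) + 45))**2 = (-128 - 143/(3/15 + 45))**2 = (-128 - 143/(3*(1/15) + 45))**2 = (-128 - 143/(1/5 + 45))**2 = (-128 - 143/226/5)**2 = (-128 - 143*5/226)**2 = (-128 - 715/226)**2 = (-29643/226)**2 = 878707449/51076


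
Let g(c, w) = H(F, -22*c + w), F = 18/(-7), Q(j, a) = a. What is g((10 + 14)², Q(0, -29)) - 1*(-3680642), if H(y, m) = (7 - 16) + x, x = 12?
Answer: 3680645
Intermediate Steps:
F = -18/7 (F = 18*(-⅐) = -18/7 ≈ -2.5714)
H(y, m) = 3 (H(y, m) = (7 - 16) + 12 = -9 + 12 = 3)
g(c, w) = 3
g((10 + 14)², Q(0, -29)) - 1*(-3680642) = 3 - 1*(-3680642) = 3 + 3680642 = 3680645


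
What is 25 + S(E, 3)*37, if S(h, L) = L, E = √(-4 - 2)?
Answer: 136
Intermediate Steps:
E = I*√6 (E = √(-6) = I*√6 ≈ 2.4495*I)
25 + S(E, 3)*37 = 25 + 3*37 = 25 + 111 = 136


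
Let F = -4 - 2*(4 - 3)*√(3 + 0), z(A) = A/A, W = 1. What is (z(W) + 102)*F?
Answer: -412 - 206*√3 ≈ -768.80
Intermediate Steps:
z(A) = 1
F = -4 - 2*√3 ≈ -7.4641
(z(W) + 102)*F = (1 + 102)*(-4 - 2*√3) = 103*(-4 - 2*√3) = -412 - 206*√3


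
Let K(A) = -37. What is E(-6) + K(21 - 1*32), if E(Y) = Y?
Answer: -43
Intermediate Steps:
E(-6) + K(21 - 1*32) = -6 - 37 = -43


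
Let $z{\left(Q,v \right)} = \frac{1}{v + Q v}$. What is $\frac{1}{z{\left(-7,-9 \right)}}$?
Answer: $54$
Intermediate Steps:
$\frac{1}{z{\left(-7,-9 \right)}} = \frac{1}{\frac{1}{-9} \frac{1}{1 - 7}} = \frac{1}{\left(- \frac{1}{9}\right) \frac{1}{-6}} = \frac{1}{\left(- \frac{1}{9}\right) \left(- \frac{1}{6}\right)} = \frac{1}{\frac{1}{54}} = 54$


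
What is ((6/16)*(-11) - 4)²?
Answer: 4225/64 ≈ 66.016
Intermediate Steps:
((6/16)*(-11) - 4)² = ((6*(1/16))*(-11) - 4)² = ((3/8)*(-11) - 4)² = (-33/8 - 4)² = (-65/8)² = 4225/64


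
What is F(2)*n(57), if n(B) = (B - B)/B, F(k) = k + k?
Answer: 0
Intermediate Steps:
F(k) = 2*k
n(B) = 0 (n(B) = 0/B = 0)
F(2)*n(57) = (2*2)*0 = 4*0 = 0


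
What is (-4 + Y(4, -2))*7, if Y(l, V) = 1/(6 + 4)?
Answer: -273/10 ≈ -27.300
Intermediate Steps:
Y(l, V) = ⅒ (Y(l, V) = 1/10 = ⅒)
(-4 + Y(4, -2))*7 = (-4 + ⅒)*7 = -39/10*7 = -273/10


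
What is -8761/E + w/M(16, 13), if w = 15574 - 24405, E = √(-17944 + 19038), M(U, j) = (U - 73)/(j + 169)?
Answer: 1607242/57 - 8761*√1094/1094 ≈ 27932.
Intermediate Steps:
M(U, j) = (-73 + U)/(169 + j)
E = √1094 ≈ 33.076
w = -8831
-8761/E + w/M(16, 13) = -8761*√1094/1094 - 8831*(169 + 13)/(-73 + 16) = -8761*√1094/1094 - 8831/(-57/182) = -8761*√1094/1094 - 8831*(-182/57) = -8761*√1094/1094 + 1607242/57 = 1607242/57 - 8761*√1094/1094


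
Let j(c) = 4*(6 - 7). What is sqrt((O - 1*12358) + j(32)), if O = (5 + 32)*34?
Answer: 4*I*sqrt(694) ≈ 105.38*I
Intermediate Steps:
j(c) = -4 (j(c) = 4*(-1) = -4)
O = 1258 (O = 37*34 = 1258)
sqrt((O - 1*12358) + j(32)) = sqrt((1258 - 1*12358) - 4) = sqrt((1258 - 12358) - 4) = sqrt(-11100 - 4) = sqrt(-11104) = 4*I*sqrt(694)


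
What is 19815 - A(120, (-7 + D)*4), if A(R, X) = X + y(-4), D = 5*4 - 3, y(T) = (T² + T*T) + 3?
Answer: 19740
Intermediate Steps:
y(T) = 3 + 2*T² (y(T) = (T² + T²) + 3 = 2*T² + 3 = 3 + 2*T²)
D = 17 (D = 20 - 3 = 17)
A(R, X) = 35 + X (A(R, X) = X + (3 + 2*(-4)²) = X + (3 + 2*16) = X + (3 + 32) = X + 35 = 35 + X)
19815 - A(120, (-7 + D)*4) = 19815 - (35 + (-7 + 17)*4) = 19815 - (35 + 10*4) = 19815 - (35 + 40) = 19815 - 1*75 = 19815 - 75 = 19740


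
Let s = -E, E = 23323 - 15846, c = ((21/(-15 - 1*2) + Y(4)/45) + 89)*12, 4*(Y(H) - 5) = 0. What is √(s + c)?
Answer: 11*I*√138057/51 ≈ 80.14*I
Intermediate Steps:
Y(H) = 5 (Y(H) = 5 + (¼)*0 = 5 + 0 = 5)
c = 53780/51 (c = ((21/(-15 - 1*2) + 5/45) + 89)*12 = ((21/(-15 - 2) + 5*(1/45)) + 89)*12 = ((21/(-17) + ⅑) + 89)*12 = ((21*(-1/17) + ⅑) + 89)*12 = ((-21/17 + ⅑) + 89)*12 = (-172/153 + 89)*12 = (13445/153)*12 = 53780/51 ≈ 1054.5)
E = 7477
s = -7477 (s = -1*7477 = -7477)
√(s + c) = √(-7477 + 53780/51) = √(-327547/51) = 11*I*√138057/51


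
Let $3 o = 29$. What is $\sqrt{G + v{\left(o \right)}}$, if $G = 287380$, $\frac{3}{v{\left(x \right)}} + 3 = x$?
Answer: $\frac{\sqrt{28738045}}{10} \approx 536.08$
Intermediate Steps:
$o = \frac{29}{3}$ ($o = \frac{1}{3} \cdot 29 = \frac{29}{3} \approx 9.6667$)
$v{\left(x \right)} = \frac{3}{-3 + x}$
$\sqrt{G + v{\left(o \right)}} = \sqrt{287380 + \frac{3}{-3 + \frac{29}{3}}} = \sqrt{287380 + \frac{3}{\frac{20}{3}}} = \sqrt{287380 + 3 \cdot \frac{3}{20}} = \sqrt{287380 + \frac{9}{20}} = \sqrt{\frac{5747609}{20}} = \frac{\sqrt{28738045}}{10}$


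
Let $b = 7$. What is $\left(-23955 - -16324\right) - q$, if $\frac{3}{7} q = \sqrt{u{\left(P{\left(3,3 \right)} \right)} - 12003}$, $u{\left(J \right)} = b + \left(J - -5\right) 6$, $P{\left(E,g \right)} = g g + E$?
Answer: $-7631 - \frac{7 i \sqrt{11894}}{3} \approx -7631.0 - 254.47 i$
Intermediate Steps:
$P{\left(E,g \right)} = E + g^{2}$ ($P{\left(E,g \right)} = g^{2} + E = E + g^{2}$)
$u{\left(J \right)} = 37 + 6 J$ ($u{\left(J \right)} = 7 + \left(J - -5\right) 6 = 7 + \left(J + 5\right) 6 = 7 + \left(5 + J\right) 6 = 7 + \left(30 + 6 J\right) = 37 + 6 J$)
$q = \frac{7 i \sqrt{11894}}{3}$ ($q = \frac{7 \sqrt{\left(37 + 6 \left(3 + 3^{2}\right)\right) - 12003}}{3} = \frac{7 \sqrt{\left(37 + 6 \left(3 + 9\right)\right) - 12003}}{3} = \frac{7 \sqrt{\left(37 + 6 \cdot 12\right) - 12003}}{3} = \frac{7 \sqrt{\left(37 + 72\right) - 12003}}{3} = \frac{7 \sqrt{109 - 12003}}{3} = \frac{7 \sqrt{-11894}}{3} = \frac{7 i \sqrt{11894}}{3} \approx 254.47 i$)
$\left(-23955 - -16324\right) - q = \left(-23955 - -16324\right) - \frac{7 i \sqrt{11894}}{3} = \left(-23955 + 16324\right) - \frac{7 i \sqrt{11894}}{3} = -7631 - \frac{7 i \sqrt{11894}}{3}$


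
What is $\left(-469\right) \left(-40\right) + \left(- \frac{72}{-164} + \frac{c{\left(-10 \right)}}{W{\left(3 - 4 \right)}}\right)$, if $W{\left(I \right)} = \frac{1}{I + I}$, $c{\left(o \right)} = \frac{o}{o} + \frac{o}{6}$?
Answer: $\frac{2307698}{123} \approx 18762.0$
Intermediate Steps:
$c{\left(o \right)} = 1 + \frac{o}{6}$ ($c{\left(o \right)} = 1 + o \frac{1}{6} = 1 + \frac{o}{6}$)
$W{\left(I \right)} = \frac{1}{2 I}$
$\left(-469\right) \left(-40\right) + \left(- \frac{72}{-164} + \frac{c{\left(-10 \right)}}{W{\left(3 - 4 \right)}}\right) = \left(-469\right) \left(-40\right) - \left(- \frac{18}{41} - \frac{1 + \frac{1}{6} \left(-10\right)}{\frac{1}{2} \frac{1}{3 - 4}}\right) = 18760 - \left(- \frac{18}{41} - \frac{1 - \frac{5}{3}}{\frac{1}{2} \frac{1}{-1}}\right) = 18760 - \left(- \frac{18}{41} + \frac{2}{3 \cdot \frac{1}{2} \left(-1\right)}\right) = 18760 - \left(- \frac{18}{41} + \frac{2}{3 \left(- \frac{1}{2}\right)}\right) = 18760 + \left(\frac{18}{41} - - \frac{4}{3}\right) = 18760 + \left(\frac{18}{41} + \frac{4}{3}\right) = 18760 + \frac{218}{123} = \frac{2307698}{123}$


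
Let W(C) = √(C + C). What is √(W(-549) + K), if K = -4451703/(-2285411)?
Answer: √(10173971004933 + 15669310316763*I*√122)/2285411 ≈ 4.1917 + 3.9526*I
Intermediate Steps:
W(C) = √2*√C (W(C) = √(2*C) = √2*√C)
K = 4451703/2285411 (K = -4451703*(-1/2285411) = 4451703/2285411 ≈ 1.9479)
√(W(-549) + K) = √(√2*√(-549) + 4451703/2285411) = √(√2*(3*I*√61) + 4451703/2285411) = √(3*I*√122 + 4451703/2285411) = √(4451703/2285411 + 3*I*√122)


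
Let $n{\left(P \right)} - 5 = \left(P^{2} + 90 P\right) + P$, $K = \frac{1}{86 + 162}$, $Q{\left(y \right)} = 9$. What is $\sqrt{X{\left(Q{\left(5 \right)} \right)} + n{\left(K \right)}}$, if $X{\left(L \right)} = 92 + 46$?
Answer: $\frac{\sqrt{8817641}}{248} \approx 11.974$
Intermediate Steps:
$X{\left(L \right)} = 138$
$K = \frac{1}{248} \approx 0.0040323$
$n{\left(P \right)} = 5 + P^{2} + 91 P$ ($n{\left(P \right)} = 5 + \left(\left(P^{2} + 90 P\right) + P\right) = 5 + \left(P^{2} + 91 P\right) = 5 + P^{2} + 91 P$)
$\sqrt{X{\left(Q{\left(5 \right)} \right)} + n{\left(K \right)}} = \sqrt{138 + \left(5 + \left(\frac{1}{248}\right)^{2} + 91 \cdot \frac{1}{248}\right)} = \sqrt{138 + \left(5 + \frac{1}{61504} + \frac{91}{248}\right)} = \sqrt{138 + \frac{330089}{61504}} = \sqrt{\frac{8817641}{61504}} = \frac{\sqrt{8817641}}{248}$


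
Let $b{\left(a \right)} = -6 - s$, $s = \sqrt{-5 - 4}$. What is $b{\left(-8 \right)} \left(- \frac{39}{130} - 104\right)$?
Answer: $\frac{3129}{5} + \frac{3129 i}{10} \approx 625.8 + 312.9 i$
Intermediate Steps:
$s = 3 i$ ($s = \sqrt{-9} = 3 i \approx 3.0 i$)
$b{\left(a \right)} = -6 - 3 i$
$b{\left(-8 \right)} \left(- \frac{39}{130} - 104\right) = \left(-6 - 3 i\right) \left(- \frac{39}{130} - 104\right) = \left(-6 - 3 i\right) \left(\left(-39\right) \frac{1}{130} - 104\right) = \left(-6 - 3 i\right) \left(- \frac{3}{10} - 104\right) = \left(-6 - 3 i\right) \left(- \frac{1043}{10}\right) = \frac{3129}{5} + \frac{3129 i}{10}$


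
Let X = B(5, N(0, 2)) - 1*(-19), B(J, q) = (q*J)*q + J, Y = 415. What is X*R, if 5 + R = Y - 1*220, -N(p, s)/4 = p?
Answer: 4560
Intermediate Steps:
N(p, s) = -4*p
R = 190 (R = -5 + (415 - 1*220) = -5 + (415 - 220) = -5 + 195 = 190)
B(J, q) = J + J*q² (B(J, q) = (J*q)*q + J = J*q² + J = J + J*q²)
X = 24 (X = 5*(1 + (-4*0)²) - 1*(-19) = 5*(1 + 0²) + 19 = 5*(1 + 0) + 19 = 5*1 + 19 = 5 + 19 = 24)
X*R = 24*190 = 4560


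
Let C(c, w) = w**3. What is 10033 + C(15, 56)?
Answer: 185649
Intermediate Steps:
10033 + C(15, 56) = 10033 + 56**3 = 10033 + 175616 = 185649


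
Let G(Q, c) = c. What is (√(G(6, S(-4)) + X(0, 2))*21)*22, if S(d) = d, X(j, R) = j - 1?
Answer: 462*I*√5 ≈ 1033.1*I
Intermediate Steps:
X(j, R) = -1 + j
(√(G(6, S(-4)) + X(0, 2))*21)*22 = (√(-4 + (-1 + 0))*21)*22 = (√(-4 - 1)*21)*22 = (√(-5)*21)*22 = ((I*√5)*21)*22 = (21*I*√5)*22 = 462*I*√5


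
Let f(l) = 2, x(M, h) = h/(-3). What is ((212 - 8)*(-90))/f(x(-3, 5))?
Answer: -9180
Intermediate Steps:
x(M, h) = -h/3 (x(M, h) = h*(-⅓) = -h/3)
((212 - 8)*(-90))/f(x(-3, 5)) = ((212 - 8)*(-90))/2 = (204*(-90))/2 = (½)*(-18360) = -9180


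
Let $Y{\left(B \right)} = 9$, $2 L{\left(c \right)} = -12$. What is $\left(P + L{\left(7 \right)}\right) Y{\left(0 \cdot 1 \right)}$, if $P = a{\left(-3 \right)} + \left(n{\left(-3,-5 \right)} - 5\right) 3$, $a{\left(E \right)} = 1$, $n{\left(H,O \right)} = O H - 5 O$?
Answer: $900$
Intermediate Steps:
$n{\left(H,O \right)} = - 5 O + H O$ ($n{\left(H,O \right)} = H O - 5 O = - 5 O + H O$)
$L{\left(c \right)} = -6$ ($L{\left(c \right)} = \frac{1}{2} \left(-12\right) = -6$)
$P = 106$ ($P = 1 + \left(- 5 \left(-5 - 3\right) - 5\right) 3 = 1 + \left(\left(-5\right) \left(-8\right) - 5\right) 3 = 1 + \left(40 - 5\right) 3 = 1 + 35 \cdot 3 = 1 + 105 = 106$)
$\left(P + L{\left(7 \right)}\right) Y{\left(0 \cdot 1 \right)} = \left(106 - 6\right) 9 = 100 \cdot 9 = 900$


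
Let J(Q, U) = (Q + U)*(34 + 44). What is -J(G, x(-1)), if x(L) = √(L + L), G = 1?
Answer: -78 - 78*I*√2 ≈ -78.0 - 110.31*I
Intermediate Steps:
x(L) = √2*√L (x(L) = √(2*L) = √2*√L)
J(Q, U) = 78*Q + 78*U (J(Q, U) = (Q + U)*78 = 78*Q + 78*U)
-J(G, x(-1)) = -(78*1 + 78*(√2*√(-1))) = -(78 + 78*(√2*I)) = -(78 + 78*(I*√2)) = -(78 + 78*I*√2) = -78 - 78*I*√2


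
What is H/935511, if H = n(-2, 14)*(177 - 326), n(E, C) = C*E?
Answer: 4172/935511 ≈ 0.0044596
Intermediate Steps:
H = 4172 (H = (14*(-2))*(177 - 326) = -28*(-149) = 4172)
H/935511 = 4172/935511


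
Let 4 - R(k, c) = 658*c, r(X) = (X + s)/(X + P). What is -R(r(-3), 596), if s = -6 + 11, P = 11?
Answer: 392164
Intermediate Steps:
s = 5
r(X) = (5 + X)/(11 + X) (r(X) = (X + 5)/(X + 11) = (5 + X)/(11 + X))
R(k, c) = 4 - 658*c
-R(r(-3), 596) = -(4 - 658*596) = -(4 - 392168) = -1*(-392164) = 392164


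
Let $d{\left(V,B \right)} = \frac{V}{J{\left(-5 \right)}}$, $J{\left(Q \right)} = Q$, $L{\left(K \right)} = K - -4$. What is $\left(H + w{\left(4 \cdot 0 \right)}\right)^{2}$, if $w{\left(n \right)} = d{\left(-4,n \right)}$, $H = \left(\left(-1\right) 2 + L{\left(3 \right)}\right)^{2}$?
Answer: $\frac{16641}{25} \approx 665.64$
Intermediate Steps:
$L{\left(K \right)} = 4 + K$ ($L{\left(K \right)} = K + 4 = 4 + K$)
$H = 25$ ($H = \left(\left(-1\right) 2 + \left(4 + 3\right)\right)^{2} = \left(-2 + 7\right)^{2} = 5^{2} = 25$)
$d{\left(V,B \right)} = - \frac{V}{5}$ ($d{\left(V,B \right)} = \frac{V}{-5} = V \left(- \frac{1}{5}\right) = - \frac{V}{5}$)
$w{\left(n \right)} = \frac{4}{5}$ ($w{\left(n \right)} = \left(- \frac{1}{5}\right) \left(-4\right) = \frac{4}{5}$)
$\left(H + w{\left(4 \cdot 0 \right)}\right)^{2} = \left(25 + \frac{4}{5}\right)^{2} = \left(\frac{129}{5}\right)^{2} = \frac{16641}{25}$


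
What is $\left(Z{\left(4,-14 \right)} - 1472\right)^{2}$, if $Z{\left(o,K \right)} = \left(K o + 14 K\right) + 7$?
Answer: $2948089$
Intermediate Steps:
$Z{\left(o,K \right)} = 7 + 14 K + K o$ ($Z{\left(o,K \right)} = \left(14 K + K o\right) + 7 = 7 + 14 K + K o$)
$\left(Z{\left(4,-14 \right)} - 1472\right)^{2} = \left(\left(7 + 14 \left(-14\right) - 56\right) - 1472\right)^{2} = \left(\left(7 - 196 - 56\right) - 1472\right)^{2} = \left(-245 - 1472\right)^{2} = \left(-1717\right)^{2} = 2948089$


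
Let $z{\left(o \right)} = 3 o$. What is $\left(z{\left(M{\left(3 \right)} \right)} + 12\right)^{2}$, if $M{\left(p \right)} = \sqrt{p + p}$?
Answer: $198 + 72 \sqrt{6} \approx 374.36$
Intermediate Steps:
$M{\left(p \right)} = \sqrt{2} \sqrt{p}$ ($M{\left(p \right)} = \sqrt{2 p} = \sqrt{2} \sqrt{p}$)
$\left(z{\left(M{\left(3 \right)} \right)} + 12\right)^{2} = \left(3 \sqrt{2} \sqrt{3} + 12\right)^{2} = \left(3 \sqrt{6} + 12\right)^{2} = \left(12 + 3 \sqrt{6}\right)^{2}$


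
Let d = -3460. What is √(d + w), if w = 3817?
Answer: √357 ≈ 18.894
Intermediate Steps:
√(d + w) = √(-3460 + 3817) = √357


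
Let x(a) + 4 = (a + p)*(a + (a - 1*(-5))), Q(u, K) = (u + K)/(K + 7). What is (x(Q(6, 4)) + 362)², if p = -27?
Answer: 474934849/14641 ≈ 32439.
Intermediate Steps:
Q(u, K) = (K + u)/(7 + K)
x(a) = -4 + (-27 + a)*(5 + 2*a) (x(a) = -4 + (a - 27)*(a + (a - 1*(-5))) = -4 + (-27 + a)*(a + (a + 5)) = -4 + (-27 + a)*(a + (5 + a)) = -4 + (-27 + a)*(5 + 2*a))
(x(Q(6, 4)) + 362)² = ((-139 - 49*(4 + 6)/(7 + 4) + 2*((4 + 6)/(7 + 4))²) + 362)² = ((-139 - 49*10/11 + 2*(10/11)²) + 362)² = ((-139 - 490/11 + 2*(100/121)) + 362)² = ((-139 - 490/11 + 200/121) + 362)² = (-22009/121 + 362)² = (21793/121)² = 474934849/14641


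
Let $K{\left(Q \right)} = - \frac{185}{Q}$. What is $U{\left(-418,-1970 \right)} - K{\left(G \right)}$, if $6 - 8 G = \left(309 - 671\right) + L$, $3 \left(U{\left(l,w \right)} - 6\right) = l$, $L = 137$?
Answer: $- \frac{29320}{231} \approx -126.93$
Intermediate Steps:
$U{\left(l,w \right)} = 6 + \frac{l}{3}$
$G = \frac{231}{8}$ ($G = \frac{3}{4} - \frac{\left(309 - 671\right) + 137}{8} = \frac{3}{4} - \frac{-362 + 137}{8} = \frac{3}{4} - - \frac{225}{8} = \frac{3}{4} + \frac{225}{8} = \frac{231}{8} \approx 28.875$)
$U{\left(-418,-1970 \right)} - K{\left(G \right)} = \left(6 + \frac{1}{3} \left(-418\right)\right) - - \frac{185}{\frac{231}{8}} = \left(6 - \frac{418}{3}\right) - \left(-185\right) \frac{8}{231} = - \frac{400}{3} - - \frac{1480}{231} = - \frac{400}{3} + \frac{1480}{231} = - \frac{29320}{231}$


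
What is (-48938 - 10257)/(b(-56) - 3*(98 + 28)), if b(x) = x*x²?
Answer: 59195/175994 ≈ 0.33635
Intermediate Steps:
b(x) = x³
(-48938 - 10257)/(b(-56) - 3*(98 + 28)) = (-48938 - 10257)/((-56)³ - 3*(98 + 28)) = -59195/(-175616 - 3*126) = -59195/(-175616 - 378) = -59195/(-175994) = -59195*(-1/175994) = 59195/175994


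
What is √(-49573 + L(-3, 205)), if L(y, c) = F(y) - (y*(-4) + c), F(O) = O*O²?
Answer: I*√49817 ≈ 223.2*I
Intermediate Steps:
F(O) = O³
L(y, c) = y³ - c + 4*y (L(y, c) = y³ - (y*(-4) + c) = y³ - (-4*y + c) = y³ - (c - 4*y) = y³ + (-c + 4*y) = y³ - c + 4*y)
√(-49573 + L(-3, 205)) = √(-49573 + ((-3)³ - 1*205 + 4*(-3))) = √(-49573 + (-27 - 205 - 12)) = √(-49573 - 244) = √(-49817) = I*√49817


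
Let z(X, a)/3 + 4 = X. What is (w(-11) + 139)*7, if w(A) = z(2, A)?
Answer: 931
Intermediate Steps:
z(X, a) = -12 + 3*X
w(A) = -6 (w(A) = -12 + 3*2 = -12 + 6 = -6)
(w(-11) + 139)*7 = (-6 + 139)*7 = 133*7 = 931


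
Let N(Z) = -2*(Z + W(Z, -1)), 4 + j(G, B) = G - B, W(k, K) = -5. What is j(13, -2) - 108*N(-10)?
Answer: -3229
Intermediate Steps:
j(G, B) = -4 + G - B (j(G, B) = -4 + (G - B) = -4 + G - B)
N(Z) = 10 - 2*Z (N(Z) = -2*(Z - 5) = -2*(-5 + Z) = 10 - 2*Z)
j(13, -2) - 108*N(-10) = (-4 + 13 - 1*(-2)) - 108*(10 - 2*(-10)) = (-4 + 13 + 2) - 108*(10 + 20) = 11 - 108*30 = 11 - 3240 = -3229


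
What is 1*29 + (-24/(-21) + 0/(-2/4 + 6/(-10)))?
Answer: 211/7 ≈ 30.143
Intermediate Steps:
1*29 + (-24/(-21) + 0/(-2/4 + 6/(-10))) = 29 + (-24*(-1/21) + 0/(-2*¼ + 6*(-⅒))) = 29 + (8/7 + 0/(-½ - ⅗)) = 29 + (8/7 + 0/(-11/10)) = 29 + (8/7 + 0*(-10/11)) = 29 + (8/7 + 0) = 29 + 8/7 = 211/7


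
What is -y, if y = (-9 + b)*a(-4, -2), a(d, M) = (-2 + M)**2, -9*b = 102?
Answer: 976/3 ≈ 325.33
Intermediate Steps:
b = -34/3 (b = -1/9*102 = -34/3 ≈ -11.333)
y = -976/3 (y = (-9 - 34/3)*(-2 - 2)**2 = -61/3*(-4)**2 = -61/3*16 = -976/3 ≈ -325.33)
-y = -1*(-976/3) = 976/3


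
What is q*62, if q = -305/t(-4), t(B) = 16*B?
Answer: 9455/32 ≈ 295.47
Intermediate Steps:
q = 305/64 (q = -305/(16*(-4)) = -305/(-64) = -305*(-1/64) = 305/64 ≈ 4.7656)
q*62 = (305/64)*62 = 9455/32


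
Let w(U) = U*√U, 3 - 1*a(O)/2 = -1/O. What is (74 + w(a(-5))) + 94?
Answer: 168 + 56*√35/25 ≈ 181.25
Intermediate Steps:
a(O) = 6 + 2/O (a(O) = 6 - (-2)/O = 6 + 2/O)
w(U) = U^(3/2)
(74 + w(a(-5))) + 94 = (74 + (6 + 2/(-5))^(3/2)) + 94 = (74 + (6 + 2*(-⅕))^(3/2)) + 94 = (74 + (6 - ⅖)^(3/2)) + 94 = (74 + (28/5)^(3/2)) + 94 = (74 + 56*√35/25) + 94 = 168 + 56*√35/25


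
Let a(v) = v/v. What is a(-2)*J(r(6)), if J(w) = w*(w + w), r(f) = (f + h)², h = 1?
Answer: 4802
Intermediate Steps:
a(v) = 1
r(f) = (1 + f)² (r(f) = (f + 1)² = (1 + f)²)
J(w) = 2*w² (J(w) = w*(2*w) = 2*w²)
a(-2)*J(r(6)) = 1*(2*((1 + 6)²)²) = 1*(2*(7²)²) = 1*(2*49²) = 1*(2*2401) = 1*4802 = 4802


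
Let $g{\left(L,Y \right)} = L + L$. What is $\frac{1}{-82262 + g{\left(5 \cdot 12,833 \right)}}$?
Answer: $- \frac{1}{82142} \approx -1.2174 \cdot 10^{-5}$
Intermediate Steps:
$g{\left(L,Y \right)} = 2 L$
$\frac{1}{-82262 + g{\left(5 \cdot 12,833 \right)}} = \frac{1}{-82262 + 2 \cdot 5 \cdot 12} = \frac{1}{-82262 + 2 \cdot 60} = \frac{1}{-82262 + 120} = \frac{1}{-82142} = - \frac{1}{82142}$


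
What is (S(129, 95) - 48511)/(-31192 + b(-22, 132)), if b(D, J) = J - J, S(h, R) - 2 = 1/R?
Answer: 2304177/1481620 ≈ 1.5552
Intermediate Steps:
S(h, R) = 2 + 1/R
b(D, J) = 0
(S(129, 95) - 48511)/(-31192 + b(-22, 132)) = ((2 + 1/95) - 48511)/(-31192 + 0) = ((2 + 1/95) - 48511)/(-31192) = (191/95 - 48511)*(-1/31192) = -4608354/95*(-1/31192) = 2304177/1481620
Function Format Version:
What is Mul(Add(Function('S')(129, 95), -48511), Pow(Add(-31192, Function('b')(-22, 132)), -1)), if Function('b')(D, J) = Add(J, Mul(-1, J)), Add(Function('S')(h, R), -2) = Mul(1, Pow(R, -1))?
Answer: Rational(2304177, 1481620) ≈ 1.5552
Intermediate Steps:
Function('S')(h, R) = Add(2, Pow(R, -1)) (Function('S')(h, R) = Add(2, Mul(1, Pow(R, -1))) = Add(2, Pow(R, -1)))
Function('b')(D, J) = 0
Mul(Add(Function('S')(129, 95), -48511), Pow(Add(-31192, Function('b')(-22, 132)), -1)) = Mul(Add(Add(2, Pow(95, -1)), -48511), Pow(Add(-31192, 0), -1)) = Mul(Add(Add(2, Rational(1, 95)), -48511), Pow(-31192, -1)) = Mul(Add(Rational(191, 95), -48511), Rational(-1, 31192)) = Mul(Rational(-4608354, 95), Rational(-1, 31192)) = Rational(2304177, 1481620)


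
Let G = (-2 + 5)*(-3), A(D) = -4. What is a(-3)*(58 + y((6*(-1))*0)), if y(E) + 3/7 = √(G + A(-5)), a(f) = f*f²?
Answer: -10881/7 - 27*I*√13 ≈ -1554.4 - 97.35*I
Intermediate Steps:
a(f) = f³
G = -9 (G = 3*(-3) = -9)
y(E) = -3/7 + I*√13 (y(E) = -3/7 + √(-9 - 4) = -3/7 + √(-13) = -3/7 + I*√13)
a(-3)*(58 + y((6*(-1))*0)) = (-3)³*(58 + (-3/7 + I*√13)) = -27*(403/7 + I*√13) = -10881/7 - 27*I*√13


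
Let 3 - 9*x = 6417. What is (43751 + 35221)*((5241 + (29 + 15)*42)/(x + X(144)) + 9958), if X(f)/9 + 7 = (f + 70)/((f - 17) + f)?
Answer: 490920230259660/624839 ≈ 7.8567e+8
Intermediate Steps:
x = -2138/3 (x = 1/3 - 1/9*6417 = 1/3 - 713 = -2138/3 ≈ -712.67)
X(f) = -63 + 9*(70 + f)/(-17 + 2*f) (X(f) = -63 + 9*((f + 70)/((f - 17) + f)) = -63 + 9*((70 + f)/((-17 + f) + f)) = -63 + 9*((70 + f)/(-17 + 2*f)) = -63 + 9*(70 + f)/(-17 + 2*f))
(43751 + 35221)*((5241 + (29 + 15)*42)/(x + X(144)) + 9958) = (43751 + 35221)*((5241 + (29 + 15)*42)/(-2138/3 + 9*(189 - 13*144)/(-17 + 2*144)) + 9958) = 78972*((5241 + 44*42)/(-2138/3 + 9*(189 - 1872)/(-17 + 288)) + 9958) = 78972*((5241 + 1848)/(-2138/3 + 9*(-1683)/271) + 9958) = 78972*(7089/(-2138/3 + 9*(1/271)*(-1683)) + 9958) = 78972*(7089/(-2138/3 - 15147/271) + 9958) = 78972*(7089/(-624839/813) + 9958) = 78972*(7089*(-813/624839) + 9958) = 78972*(-5763357/624839 + 9958) = 78972*(6216383405/624839) = 490920230259660/624839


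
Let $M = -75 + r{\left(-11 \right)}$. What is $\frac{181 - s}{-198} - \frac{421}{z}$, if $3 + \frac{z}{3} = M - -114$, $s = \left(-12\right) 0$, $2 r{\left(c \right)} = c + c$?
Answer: $- \frac{32311}{4950} \approx -6.5275$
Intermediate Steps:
$r{\left(c \right)} = c$ ($r{\left(c \right)} = \frac{c + c}{2} = \frac{2 c}{2} = c$)
$s = 0$
$M = -86$ ($M = -75 - 11 = -86$)
$z = 75$ ($z = -9 + 3 \left(-86 - -114\right) = -9 + 3 \left(-86 + 114\right) = -9 + 3 \cdot 28 = -9 + 84 = 75$)
$\frac{181 - s}{-198} - \frac{421}{z} = \frac{181 - 0}{-198} - \frac{421}{75} = \left(181 + 0\right) \left(- \frac{1}{198}\right) - \frac{421}{75} = 181 \left(- \frac{1}{198}\right) - \frac{421}{75} = - \frac{181}{198} - \frac{421}{75} = - \frac{32311}{4950}$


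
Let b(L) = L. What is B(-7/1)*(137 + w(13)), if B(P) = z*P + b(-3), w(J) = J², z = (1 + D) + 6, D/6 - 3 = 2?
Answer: -80172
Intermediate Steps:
D = 30 (D = 18 + 6*2 = 18 + 12 = 30)
z = 37 (z = (1 + 30) + 6 = 31 + 6 = 37)
B(P) = -3 + 37*P (B(P) = 37*P - 3 = -3 + 37*P)
B(-7/1)*(137 + w(13)) = (-3 + 37*(-7/1))*(137 + 13²) = (-3 + 37*(-7*1))*(137 + 169) = (-3 + 37*(-7))*306 = (-3 - 259)*306 = -262*306 = -80172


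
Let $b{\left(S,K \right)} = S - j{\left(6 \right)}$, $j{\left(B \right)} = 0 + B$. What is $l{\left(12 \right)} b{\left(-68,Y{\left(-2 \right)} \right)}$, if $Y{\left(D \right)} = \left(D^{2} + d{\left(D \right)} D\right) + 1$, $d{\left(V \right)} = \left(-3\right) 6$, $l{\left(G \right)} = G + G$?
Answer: $-1776$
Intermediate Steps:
$l{\left(G \right)} = 2 G$
$d{\left(V \right)} = -18$
$Y{\left(D \right)} = 1 + D^{2} - 18 D$ ($Y{\left(D \right)} = \left(D^{2} - 18 D\right) + 1 = 1 + D^{2} - 18 D$)
$j{\left(B \right)} = B$
$b{\left(S,K \right)} = -6 + S$ ($b{\left(S,K \right)} = S - 6 = -6 + S$)
$l{\left(12 \right)} b{\left(-68,Y{\left(-2 \right)} \right)} = 2 \cdot 12 \left(-6 - 68\right) = 24 \left(-74\right) = -1776$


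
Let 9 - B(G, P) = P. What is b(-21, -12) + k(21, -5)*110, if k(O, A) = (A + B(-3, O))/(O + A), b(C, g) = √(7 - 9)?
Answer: -935/8 + I*√2 ≈ -116.88 + 1.4142*I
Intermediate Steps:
B(G, P) = 9 - P
b(C, g) = I*√2 (b(C, g) = √(-2) = I*√2)
k(O, A) = (9 + A - O)/(A + O) (k(O, A) = (A + (9 - O))/(O + A) = (9 + A - O)/(A + O))
b(-21, -12) + k(21, -5)*110 = I*√2 + ((9 - 5 - 1*21)/(-5 + 21))*110 = I*√2 + ((9 - 5 - 21)/16)*110 = I*√2 + ((1/16)*(-17))*110 = I*√2 - 17/16*110 = I*√2 - 935/8 = -935/8 + I*√2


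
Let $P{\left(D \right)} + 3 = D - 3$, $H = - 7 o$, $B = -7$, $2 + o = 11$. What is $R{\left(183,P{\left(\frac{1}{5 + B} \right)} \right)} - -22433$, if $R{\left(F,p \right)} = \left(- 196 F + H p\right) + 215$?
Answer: $- \frac{25621}{2} \approx -12811.0$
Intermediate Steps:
$o = 9$ ($o = -2 + 11 = 9$)
$H = -63$ ($H = \left(-7\right) 9 = -63$)
$P{\left(D \right)} = -6 + D$ ($P{\left(D \right)} = -3 + \left(D - 3\right) = -3 + \left(-3 + D\right) = -6 + D$)
$R{\left(F,p \right)} = 215 - 196 F - 63 p$ ($R{\left(F,p \right)} = \left(- 196 F - 63 p\right) + 215 = 215 - 196 F - 63 p$)
$R{\left(183,P{\left(\frac{1}{5 + B} \right)} \right)} - -22433 = \left(215 - 35868 - 63 \left(-6 + \frac{1}{5 - 7}\right)\right) - -22433 = \left(215 - 35868 - 63 \left(-6 + \frac{1}{-2}\right)\right) + 22433 = \left(215 - 35868 - 63 \left(-6 - \frac{1}{2}\right)\right) + 22433 = \left(215 - 35868 - - \frac{819}{2}\right) + 22433 = \left(215 - 35868 + \frac{819}{2}\right) + 22433 = - \frac{70487}{2} + 22433 = - \frac{25621}{2}$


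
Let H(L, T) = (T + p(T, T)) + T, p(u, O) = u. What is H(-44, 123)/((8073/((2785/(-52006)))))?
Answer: -114185/46649382 ≈ -0.0024477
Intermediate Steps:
H(L, T) = 3*T (H(L, T) = (T + T) + T = 2*T + T = 3*T)
H(-44, 123)/((8073/((2785/(-52006))))) = (3*123)/((8073/((2785/(-52006))))) = 369/((8073/((2785*(-1/52006))))) = 369/((8073/(-2785/52006))) = 369/((8073*(-52006/2785))) = 369/(-419844438/2785) = 369*(-2785/419844438) = -114185/46649382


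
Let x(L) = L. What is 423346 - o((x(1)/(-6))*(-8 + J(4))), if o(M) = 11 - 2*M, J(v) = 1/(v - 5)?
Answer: 423338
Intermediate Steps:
J(v) = 1/(-5 + v)
423346 - o((x(1)/(-6))*(-8 + J(4))) = 423346 - (11 - 2*1/(-6)*(-8 + 1/(-5 + 4))) = 423346 - (11 - 2*1*(-⅙)*(-8 + 1/(-1))) = 423346 - (11 - (-1)*(-8 - 1)/3) = 423346 - (11 - (-1)*(-9)/3) = 423346 - (11 - 2*3/2) = 423346 - (11 - 3) = 423346 - 1*8 = 423346 - 8 = 423338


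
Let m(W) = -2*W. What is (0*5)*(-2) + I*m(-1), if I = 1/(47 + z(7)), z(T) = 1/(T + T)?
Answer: 28/659 ≈ 0.042489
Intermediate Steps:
z(T) = 1/(2*T)
I = 14/659 (I = 1/(47 + (1/2)/7) = 1/(47 + (1/2)*(1/7)) = 1/(47 + 1/14) = 1/(659/14) = 14/659 ≈ 0.021244)
(0*5)*(-2) + I*m(-1) = (0*5)*(-2) + 14*(-2*(-1))/659 = 0*(-2) + (14/659)*2 = 0 + 28/659 = 28/659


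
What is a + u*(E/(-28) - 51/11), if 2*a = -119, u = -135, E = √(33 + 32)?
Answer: 12461/22 + 135*√65/28 ≈ 605.28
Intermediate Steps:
E = √65 ≈ 8.0623
a = -119/2 (a = (½)*(-119) = -119/2 ≈ -59.500)
a + u*(E/(-28) - 51/11) = -119/2 - 135*(√65/(-28) - 51/11) = -119/2 - 135*(√65*(-1/28) - 51*1/11) = -119/2 - 135*(-√65/28 - 51/11) = -119/2 - 135*(-51/11 - √65/28) = -119/2 + (6885/11 + 135*√65/28) = 12461/22 + 135*√65/28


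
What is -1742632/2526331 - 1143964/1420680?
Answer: -1341438536461/897276981270 ≈ -1.4950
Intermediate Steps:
-1742632/2526331 - 1143964/1420680 = -1742632*1/2526331 - 1143964*1/1420680 = -1742632/2526331 - 285991/355170 = -1341438536461/897276981270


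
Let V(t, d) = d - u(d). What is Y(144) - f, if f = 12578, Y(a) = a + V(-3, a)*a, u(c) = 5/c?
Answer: 8297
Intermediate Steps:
V(t, d) = d - 5/d
Y(a) = a + a*(a - 5/a) (Y(a) = a + (a - 5/a)*a = a + a*(a - 5/a))
Y(144) - f = (-5 + 144*(1 + 144)) - 1*12578 = (-5 + 144*145) - 12578 = (-5 + 20880) - 12578 = 20875 - 12578 = 8297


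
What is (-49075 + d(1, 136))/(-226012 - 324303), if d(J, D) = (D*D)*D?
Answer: -2466381/550315 ≈ -4.4818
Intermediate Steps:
d(J, D) = D**3 (d(J, D) = D**2*D = D**3)
(-49075 + d(1, 136))/(-226012 - 324303) = (-49075 + 136**3)/(-226012 - 324303) = (-49075 + 2515456)/(-550315) = 2466381*(-1/550315) = -2466381/550315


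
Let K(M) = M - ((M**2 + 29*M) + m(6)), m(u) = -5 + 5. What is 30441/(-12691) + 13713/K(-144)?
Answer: -227506049/70663488 ≈ -3.2196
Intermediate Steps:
m(u) = 0
K(M) = -M**2 - 28*M (K(M) = M - ((M**2 + 29*M) + 0) = M - (M**2 + 29*M) = M + (-M**2 - 29*M) = -M**2 - 28*M)
30441/(-12691) + 13713/K(-144) = 30441/(-12691) + 13713/((-144*(-28 - 1*(-144)))) = 30441*(-1/12691) + 13713/((-144*(-28 + 144))) = -30441/12691 + 13713/((-144*116)) = -30441/12691 + 13713/(-16704) = -30441/12691 + 13713*(-1/16704) = -30441/12691 - 4571/5568 = -227506049/70663488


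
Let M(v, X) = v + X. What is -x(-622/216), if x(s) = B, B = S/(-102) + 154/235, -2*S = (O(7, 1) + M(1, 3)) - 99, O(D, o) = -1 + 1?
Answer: -9091/47940 ≈ -0.18963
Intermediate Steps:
O(D, o) = 0
M(v, X) = X + v
S = 95/2 (S = -((0 + (3 + 1)) - 99)/2 = -((0 + 4) - 99)/2 = -(4 - 99)/2 = -½*(-95) = 95/2 ≈ 47.500)
B = 9091/47940 (B = (95/2)/(-102) + 154/235 = (95/2)*(-1/102) + 154*(1/235) = -95/204 + 154/235 = 9091/47940 ≈ 0.18963)
x(s) = 9091/47940
-x(-622/216) = -1*9091/47940 = -9091/47940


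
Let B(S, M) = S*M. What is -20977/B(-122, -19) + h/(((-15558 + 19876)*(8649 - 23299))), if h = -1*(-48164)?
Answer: -331772348513/36658416650 ≈ -9.0504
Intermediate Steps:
h = 48164
B(S, M) = M*S
-20977/B(-122, -19) + h/(((-15558 + 19876)*(8649 - 23299))) = -20977/((-19*(-122))) + 48164/(((-15558 + 19876)*(8649 - 23299))) = -20977/2318 + 48164/((4318*(-14650))) = -20977*1/2318 + 48164/(-63258700) = -20977/2318 + 48164*(-1/63258700) = -20977/2318 - 12041/15814675 = -331772348513/36658416650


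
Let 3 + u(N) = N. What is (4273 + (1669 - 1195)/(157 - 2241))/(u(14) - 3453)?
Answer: -4452229/3586564 ≈ -1.2414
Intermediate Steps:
u(N) = -3 + N
(4273 + (1669 - 1195)/(157 - 2241))/(u(14) - 3453) = (4273 + (1669 - 1195)/(157 - 2241))/((-3 + 14) - 3453) = (4273 + 474/(-2084))/(11 - 3453) = (4273 + 474*(-1/2084))/(-3442) = (4273 - 237/1042)*(-1/3442) = (4452229/1042)*(-1/3442) = -4452229/3586564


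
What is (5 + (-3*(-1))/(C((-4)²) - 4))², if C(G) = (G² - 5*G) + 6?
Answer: 797449/31684 ≈ 25.169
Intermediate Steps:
C(G) = 6 + G² - 5*G
(5 + (-3*(-1))/(C((-4)²) - 4))² = (5 + (-3*(-1))/((6 + ((-4)²)² - 5*(-4)²) - 4))² = (5 + 3/((6 + 16² - 5*16) - 4))² = (5 + 3/((6 + 256 - 80) - 4))² = (5 + 3/(182 - 4))² = (5 + 3/178)² = (893/178)² = 797449/31684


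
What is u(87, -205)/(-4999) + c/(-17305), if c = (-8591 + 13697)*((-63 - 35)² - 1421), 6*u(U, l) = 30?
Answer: -208870294127/86507695 ≈ -2414.5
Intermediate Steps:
u(U, l) = 5 (u(U, l) = (⅙)*30 = 5)
c = 41782398 (c = 5106*((-98)² - 1421) = 5106*(9604 - 1421) = 5106*8183 = 41782398)
u(87, -205)/(-4999) + c/(-17305) = 5/(-4999) + 41782398/(-17305) = 5*(-1/4999) + 41782398*(-1/17305) = -5/4999 - 41782398/17305 = -208870294127/86507695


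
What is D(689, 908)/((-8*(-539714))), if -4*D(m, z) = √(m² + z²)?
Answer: -√1299185/17270848 ≈ -6.5997e-5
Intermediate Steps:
D(m, z) = -√(m² + z²)/4
D(689, 908)/((-8*(-539714))) = (-√(689² + 908²)/4)/((-8*(-539714))) = -√(474721 + 824464)/4/4317712 = -√1299185/4*(1/4317712) = -√1299185/17270848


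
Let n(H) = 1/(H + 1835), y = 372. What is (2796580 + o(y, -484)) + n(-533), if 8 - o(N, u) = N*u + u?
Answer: 3876210241/1302 ≈ 2.9771e+6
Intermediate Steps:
o(N, u) = 8 - u - N*u (o(N, u) = 8 - (N*u + u) = 8 - (u + N*u) = 8 + (-u - N*u) = 8 - u - N*u)
n(H) = 1/(1835 + H)
(2796580 + o(y, -484)) + n(-533) = (2796580 + (8 - 1*(-484) - 1*372*(-484))) + 1/(1835 - 533) = (2796580 + (8 + 484 + 180048)) + 1/1302 = (2796580 + 180540) + 1/1302 = 2977120 + 1/1302 = 3876210241/1302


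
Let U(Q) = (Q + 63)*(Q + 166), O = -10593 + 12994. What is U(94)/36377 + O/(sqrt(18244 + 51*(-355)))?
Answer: 40820/36377 + 2401*sqrt(139)/139 ≈ 204.77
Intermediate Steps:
O = 2401
U(Q) = (63 + Q)*(166 + Q)
U(94)/36377 + O/(sqrt(18244 + 51*(-355))) = (10458 + 94**2 + 229*94)/36377 + 2401/(sqrt(18244 + 51*(-355))) = (10458 + 8836 + 21526)*(1/36377) + 2401/(sqrt(18244 - 18105)) = 40820*(1/36377) + 2401/(sqrt(139)) = 40820/36377 + 2401*(sqrt(139)/139) = 40820/36377 + 2401*sqrt(139)/139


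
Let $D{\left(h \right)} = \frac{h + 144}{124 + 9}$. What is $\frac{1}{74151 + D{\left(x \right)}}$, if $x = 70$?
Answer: $\frac{133}{9862297} \approx 1.3486 \cdot 10^{-5}$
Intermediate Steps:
$D{\left(h \right)} = \frac{144}{133} + \frac{h}{133}$ ($D{\left(h \right)} = \frac{144 + h}{133} = \left(144 + h\right) \frac{1}{133} = \frac{144}{133} + \frac{h}{133}$)
$\frac{1}{74151 + D{\left(x \right)}} = \frac{1}{74151 + \left(\frac{144}{133} + \frac{1}{133} \cdot 70\right)} = \frac{1}{74151 + \left(\frac{144}{133} + \frac{10}{19}\right)} = \frac{1}{74151 + \frac{214}{133}} = \frac{1}{\frac{9862297}{133}} = \frac{133}{9862297}$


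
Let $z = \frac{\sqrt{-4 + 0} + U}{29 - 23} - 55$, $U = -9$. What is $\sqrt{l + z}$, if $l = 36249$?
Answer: $\frac{\sqrt{1302930 + 12 i}}{6} \approx 190.24 + 0.00087607 i$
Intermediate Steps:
$z = - \frac{113}{2} + \frac{i}{3}$ ($z = \frac{\sqrt{-4 + 0} - 9}{29 - 23} - 55 = \frac{\sqrt{-4} - 9}{6} - 55 = \left(2 i - 9\right) \frac{1}{6} - 55 = \left(-9 + 2 i\right) \frac{1}{6} - 55 = \left(- \frac{3}{2} + \frac{i}{3}\right) - 55 = - \frac{113}{2} + \frac{i}{3} \approx -56.5 + 0.33333 i$)
$\sqrt{l + z} = \sqrt{36249 - \left(\frac{113}{2} - \frac{i}{3}\right)} = \sqrt{\frac{72385}{2} + \frac{i}{3}}$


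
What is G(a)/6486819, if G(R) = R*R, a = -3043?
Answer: 9259849/6486819 ≈ 1.4275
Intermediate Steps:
G(R) = R**2
G(a)/6486819 = (-3043)**2/6486819 = 9259849*(1/6486819) = 9259849/6486819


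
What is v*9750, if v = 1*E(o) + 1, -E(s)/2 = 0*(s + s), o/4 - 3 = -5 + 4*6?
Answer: 9750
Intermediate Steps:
o = 88 (o = 12 + 4*(-5 + 4*6) = 12 + 4*(-5 + 24) = 12 + 4*19 = 12 + 76 = 88)
E(s) = 0 (E(s) = -0*(s + s) = -0*2*s = -2*0 = 0)
v = 1 (v = 1*0 + 1 = 0 + 1 = 1)
v*9750 = 1*9750 = 9750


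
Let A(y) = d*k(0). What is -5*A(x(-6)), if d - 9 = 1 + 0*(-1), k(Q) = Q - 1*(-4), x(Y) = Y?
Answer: -200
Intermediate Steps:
k(Q) = 4 + Q (k(Q) = Q + 4 = 4 + Q)
d = 10 (d = 9 + (1 + 0*(-1)) = 9 + (1 + 0) = 9 + 1 = 10)
A(y) = 40 (A(y) = 10*(4 + 0) = 10*4 = 40)
-5*A(x(-6)) = -5*40 = -200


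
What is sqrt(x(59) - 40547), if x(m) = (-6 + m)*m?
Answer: 2*I*sqrt(9355) ≈ 193.44*I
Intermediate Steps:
x(m) = m*(-6 + m)
sqrt(x(59) - 40547) = sqrt(59*(-6 + 59) - 40547) = sqrt(59*53 - 40547) = sqrt(3127 - 40547) = sqrt(-37420) = 2*I*sqrt(9355)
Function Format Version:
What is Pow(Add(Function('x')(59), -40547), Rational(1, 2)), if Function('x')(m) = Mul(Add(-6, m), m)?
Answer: Mul(2, I, Pow(9355, Rational(1, 2))) ≈ Mul(193.44, I)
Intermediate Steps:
Function('x')(m) = Mul(m, Add(-6, m))
Pow(Add(Function('x')(59), -40547), Rational(1, 2)) = Pow(Add(Mul(59, Add(-6, 59)), -40547), Rational(1, 2)) = Pow(Add(Mul(59, 53), -40547), Rational(1, 2)) = Pow(Add(3127, -40547), Rational(1, 2)) = Pow(-37420, Rational(1, 2)) = Mul(2, I, Pow(9355, Rational(1, 2)))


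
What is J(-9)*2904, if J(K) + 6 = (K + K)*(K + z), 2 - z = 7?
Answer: 714384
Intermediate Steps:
z = -5 (z = 2 - 1*7 = 2 - 7 = -5)
J(K) = -6 + 2*K*(-5 + K) (J(K) = -6 + (K + K)*(K - 5) = -6 + (2*K)*(-5 + K) = -6 + 2*K*(-5 + K))
J(-9)*2904 = (-6 - 10*(-9) + 2*(-9)**2)*2904 = (-6 + 90 + 2*81)*2904 = (-6 + 90 + 162)*2904 = 246*2904 = 714384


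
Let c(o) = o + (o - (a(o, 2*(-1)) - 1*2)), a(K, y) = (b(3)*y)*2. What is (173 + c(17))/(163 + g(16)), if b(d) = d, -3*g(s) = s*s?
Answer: 663/233 ≈ 2.8455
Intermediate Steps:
g(s) = -s²/3 (g(s) = -s*s/3 = -s²/3)
a(K, y) = 6*y (a(K, y) = (3*y)*2 = 6*y)
c(o) = 14 + 2*o (c(o) = o + (o - (6*(2*(-1)) - 1*2)) = o + (o - (6*(-2) - 2)) = o + (o - (-12 - 2)) = o + (o - 1*(-14)) = o + (o + 14) = o + (14 + o) = 14 + 2*o)
(173 + c(17))/(163 + g(16)) = (173 + (14 + 2*17))/(163 - ⅓*16²) = (173 + (14 + 34))/(163 - ⅓*256) = (173 + 48)/(163 - 256/3) = 221/(233/3) = 221*(3/233) = 663/233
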